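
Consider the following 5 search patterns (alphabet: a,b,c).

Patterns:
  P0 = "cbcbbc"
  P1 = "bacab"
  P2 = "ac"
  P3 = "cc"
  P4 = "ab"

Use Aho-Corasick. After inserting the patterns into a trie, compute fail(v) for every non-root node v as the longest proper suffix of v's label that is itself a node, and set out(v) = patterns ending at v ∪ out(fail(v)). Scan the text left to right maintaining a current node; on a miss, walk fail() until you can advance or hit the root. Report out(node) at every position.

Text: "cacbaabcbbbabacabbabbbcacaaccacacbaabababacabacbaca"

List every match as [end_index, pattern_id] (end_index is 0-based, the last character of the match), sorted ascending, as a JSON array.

Build:
Trie (insert patterns):
  n0 'ε': a→12 b→7 c→1
  n1 'c': b→2 c→14
  n2 'cb': c→3
  n3 'cbc': b→4
  n4 'cbcb': b→5
  n5 'cbcbb': c→6
  n6 'cbcbbc': ·  ←P0
  n7 'b': a→8
  n8 'ba': c→9
  n9 'bac': a→10
  n10 'baca': b→11
  n11 'bacab': ·  ←P1
  n12 'a': b→15 c→13
  n13 'ac': ·  ←P2
  n14 'cc': ·  ←P3
  n15 'ab': ·  ←P4

Failure links (BFS by depth):
  n1('c'): parent n0 fail=0; on 'c' 0 → fail=0;  out ∅∪∅=∅
  n7('b'): parent n0 fail=0; on 'b' 0 → fail=0;  out ∅∪∅=∅
  n12('a'): parent n0 fail=0; on 'a' 0 → fail=0;  out ∅∪∅=∅
  n2('cb'): parent n1 fail=0; on 'b' 0 → fail=7;  out ∅∪∅=∅
  n8('ba'): parent n7 fail=0; on 'a' 0 → fail=12;  out ∅∪∅=∅
  n13('ac'): parent n12 fail=0; on 'c' 0 → fail=1;  out {2}∪∅={2}
  n14('cc'): parent n1 fail=0; on 'c' 0 → fail=1;  out {3}∪∅={3}
  n15('ab'): parent n12 fail=0; on 'b' 0 → fail=7;  out {4}∪∅={4}
  n3('cbc'): parent n2 fail=7; on 'c' 7→0 → fail=1;  out ∅∪∅=∅
  n9('bac'): parent n8 fail=12; on 'c' 12 → fail=13;  out ∅∪{2}={2}
  n4('cbcb'): parent n3 fail=1; on 'b' 1 → fail=2;  out ∅∪∅=∅
  n10('baca'): parent n9 fail=13; on 'a' 13→1→0 → fail=12;  out ∅∪∅=∅
  n5('cbcbb'): parent n4 fail=2; on 'b' 2→7→0 → fail=7;  out ∅∪∅=∅
  n11('bacab'): parent n10 fail=12; on 'b' 12 → fail=15;  out {1}∪{4}={1,4}
  n6('cbcbbc'): parent n5 fail=7; on 'c' 7→0 → fail=1;  out {0}∪∅={0}

Run:
pos 0 'c': at 1
pos 1 'a': at 12 ·f
pos 2 'c': at 13  → match P2@[1:2]
pos 3 'b': at 2 ·f
pos 4 'a': at 8 ·f
pos 5 'a': at 12 ·f
pos 6 'b': at 15  → match P4@[5:6]
pos 7 'c': at 1 ·f
pos 8 'b': at 2
pos 9 'b': at 7 ·f
pos 10 'b': at 7 ·f
pos 11 'a': at 8
pos 12 'b': at 15 ·f  → match P4@[11:12]
pos 13 'a': at 8 ·f
pos 14 'c': at 9  → match P2@[13:14]
pos 15 'a': at 10
pos 16 'b': at 11  → match P1@[12:16],P4@[15:16]
pos 17 'b': at 7 ·f
pos 18 'a': at 8
pos 19 'b': at 15 ·f  → match P4@[18:19]
pos 20 'b': at 7 ·f
pos 21 'b': at 7 ·f
pos 22 'c': at 1 ·f
pos 23 'a': at 12 ·f
pos 24 'c': at 13  → match P2@[23:24]
pos 25 'a': at 12 ·f
pos 26 'a': at 12 ·f
pos 27 'c': at 13  → match P2@[26:27]
pos 28 'c': at 14 ·f  → match P3@[27:28]
pos 29 'a': at 12 ·f
pos 30 'c': at 13  → match P2@[29:30]
pos 31 'a': at 12 ·f
pos 32 'c': at 13  → match P2@[31:32]
pos 33 'b': at 2 ·f
pos 34 'a': at 8 ·f
pos 35 'a': at 12 ·f
pos 36 'b': at 15  → match P4@[35:36]
pos 37 'a': at 8 ·f
pos 38 'b': at 15 ·f  → match P4@[37:38]
pos 39 'a': at 8 ·f
pos 40 'b': at 15 ·f  → match P4@[39:40]
pos 41 'a': at 8 ·f
pos 42 'c': at 9  → match P2@[41:42]
pos 43 'a': at 10
pos 44 'b': at 11  → match P1@[40:44],P4@[43:44]
pos 45 'a': at 8 ·f
pos 46 'c': at 9  → match P2@[45:46]
pos 47 'b': at 2 ·f
pos 48 'a': at 8 ·f
pos 49 'c': at 9  → match P2@[48:49]
pos 50 'a': at 10

All matches (sorted): [[2,2],[6,4],[12,4],[14,2],[16,1],[16,4],[19,4],[24,2],[27,2],[28,3],[30,2],[32,2],[36,4],[38,4],[40,4],[42,2],[44,1],[44,4],[46,2],[49,2]]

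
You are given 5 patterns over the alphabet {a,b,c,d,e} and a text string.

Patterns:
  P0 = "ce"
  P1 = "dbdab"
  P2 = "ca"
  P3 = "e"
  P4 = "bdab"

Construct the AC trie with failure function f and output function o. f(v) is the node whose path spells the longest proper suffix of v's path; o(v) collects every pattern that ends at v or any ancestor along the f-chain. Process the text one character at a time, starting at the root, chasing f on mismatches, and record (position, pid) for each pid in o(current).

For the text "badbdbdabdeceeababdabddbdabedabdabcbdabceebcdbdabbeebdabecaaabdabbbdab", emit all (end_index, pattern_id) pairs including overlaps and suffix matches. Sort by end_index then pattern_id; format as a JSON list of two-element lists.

Construct AC machine:
Trie (insert patterns):
  n0 'ε': b→10 c→1 d→3 e→9
  n1 'c': a→8 e→2
  n2 'ce': ·  [P0 ends]
  n3 'd': b→4
  n4 'db': d→5
  n5 'dbd': a→6
  n6 'dbda': b→7
  n7 'dbdab': ·  [P1 ends]
  n8 'ca': ·  [P2 ends]
  n9 'e': ·  [P3 ends]
  n10 'b': d→11
  n11 'bd': a→12
  n12 'bda': b→13
  n13 'bdab': ·  [P4 ends]

BFS fail/out derivation:
  fail(1) 'c': from fail(0)=0 chase 'c': 0 ⇒ 0;  out=∅∪out(0)=∅
  fail(3) 'd': from fail(0)=0 chase 'd': 0 ⇒ 0;  out=∅∪out(0)=∅
  fail(9) 'e': from fail(0)=0 chase 'e': 0 ⇒ 0;  out={3}∪out(0)={3}
  fail(10) 'b': from fail(0)=0 chase 'b': 0 ⇒ 0;  out=∅∪out(0)=∅
  fail(2) 'ce': from fail(1)=0 chase 'e': 0 ⇒ 9;  out={0}∪out(9)={0,3}
  fail(4) 'db': from fail(3)=0 chase 'b': 0 ⇒ 10;  out=∅∪out(10)=∅
  fail(8) 'ca': from fail(1)=0 chase 'a': 0 ⇒ 0;  out={2}∪out(0)={2}
  fail(11) 'bd': from fail(10)=0 chase 'd': 0 ⇒ 3;  out=∅∪out(3)=∅
  fail(5) 'dbd': from fail(4)=10 chase 'd': 10 ⇒ 11;  out=∅∪out(11)=∅
  fail(12) 'bda': from fail(11)=3 chase 'a': 3→0 ⇒ 0;  out=∅∪out(0)=∅
  fail(6) 'dbda': from fail(5)=11 chase 'a': 11 ⇒ 12;  out=∅∪out(12)=∅
  fail(13) 'bdab': from fail(12)=0 chase 'b': 0 ⇒ 10;  out={4}∪out(10)={4}
  fail(7) 'dbdab': from fail(6)=12 chase 'b': 12 ⇒ 13;  out={1}∪out(13)={1,4}

Scan:
i=0 'b': node 0→10
i=1 'a': node 10→0 (via fail)
i=2 'd': node 0→3
i=3 'b': node 3→4
i=4 'd': node 4→5
i=5 'b': node 5→4 (via fail)
i=6 'd': node 4→5
i=7 'a': node 5→6
i=8 'b': node 6→7  ** P1@[4:8],P4@[5:8]
i=9 'd': node 7→11 (via fail)
i=10 'e': node 11→9 (via fail)  ** P3@[10:10]
i=11 'c': node 9→1 (via fail)
i=12 'e': node 1→2  ** P0@[11:12],P3@[12:12]
i=13 'e': node 2→9 (via fail)  ** P3@[13:13]
i=14 'a': node 9→0 (via fail)
i=15 'b': node 0→10
i=16 'a': node 10→0 (via fail)
i=17 'b': node 0→10
i=18 'd': node 10→11
i=19 'a': node 11→12
i=20 'b': node 12→13  ** P4@[17:20]
i=21 'd': node 13→11 (via fail)
i=22 'd': node 11→3 (via fail)
i=23 'b': node 3→4
i=24 'd': node 4→5
i=25 'a': node 5→6
i=26 'b': node 6→7  ** P1@[22:26],P4@[23:26]
i=27 'e': node 7→9 (via fail)  ** P3@[27:27]
i=28 'd': node 9→3 (via fail)
i=29 'a': node 3→0 (via fail)
i=30 'b': node 0→10
i=31 'd': node 10→11
i=32 'a': node 11→12
i=33 'b': node 12→13  ** P4@[30:33]
i=34 'c': node 13→1 (via fail)
i=35 'b': node 1→10 (via fail)
i=36 'd': node 10→11
i=37 'a': node 11→12
i=38 'b': node 12→13  ** P4@[35:38]
i=39 'c': node 13→1 (via fail)
i=40 'e': node 1→2  ** P0@[39:40],P3@[40:40]
i=41 'e': node 2→9 (via fail)  ** P3@[41:41]
i=42 'b': node 9→10 (via fail)
i=43 'c': node 10→1 (via fail)
i=44 'd': node 1→3 (via fail)
i=45 'b': node 3→4
i=46 'd': node 4→5
i=47 'a': node 5→6
i=48 'b': node 6→7  ** P1@[44:48],P4@[45:48]
i=49 'b': node 7→10 (via fail)
i=50 'e': node 10→9 (via fail)  ** P3@[50:50]
i=51 'e': node 9→9 (via fail)  ** P3@[51:51]
i=52 'b': node 9→10 (via fail)
i=53 'd': node 10→11
i=54 'a': node 11→12
i=55 'b': node 12→13  ** P4@[52:55]
i=56 'e': node 13→9 (via fail)  ** P3@[56:56]
i=57 'c': node 9→1 (via fail)
i=58 'a': node 1→8  ** P2@[57:58]
i=59 'a': node 8→0 (via fail)
i=60 'a': node 0→0
i=61 'b': node 0→10
i=62 'd': node 10→11
i=63 'a': node 11→12
i=64 'b': node 12→13  ** P4@[61:64]
i=65 'b': node 13→10 (via fail)
i=66 'b': node 10→10 (via fail)
i=67 'd': node 10→11
i=68 'a': node 11→12
i=69 'b': node 12→13  ** P4@[66:69]

Matches: [[8,1],[8,4],[10,3],[12,0],[12,3],[13,3],[20,4],[26,1],[26,4],[27,3],[33,4],[38,4],[40,0],[40,3],[41,3],[48,1],[48,4],[50,3],[51,3],[55,4],[56,3],[58,2],[64,4],[69,4]]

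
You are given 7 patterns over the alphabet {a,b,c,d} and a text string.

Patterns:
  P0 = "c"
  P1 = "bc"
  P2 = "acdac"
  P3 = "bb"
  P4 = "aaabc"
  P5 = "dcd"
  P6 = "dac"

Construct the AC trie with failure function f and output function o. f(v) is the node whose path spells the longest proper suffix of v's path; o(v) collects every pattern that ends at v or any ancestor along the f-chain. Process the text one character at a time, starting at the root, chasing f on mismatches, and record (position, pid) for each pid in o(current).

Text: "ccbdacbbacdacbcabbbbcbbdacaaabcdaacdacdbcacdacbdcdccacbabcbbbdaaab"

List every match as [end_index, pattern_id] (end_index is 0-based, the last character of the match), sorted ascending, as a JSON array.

Build:
Trie nodes:
  0='ε' goto a→4 b→2 c→1 d→14
  1='c' goto ·  [P0 ends]
  2='b' goto b→9 c→3
  3='bc' goto ·  [P1 ends]
  4='a' goto a→10 c→5
  5='ac' goto d→6
  6='acd' goto a→7
  7='acda' goto c→8
  8='acdac' goto ·  [P2 ends]
  9='bb' goto ·  [P3 ends]
  10='aa' goto a→11
  11='aaa' goto b→12
  12='aaab' goto c→13
  13='aaabc' goto ·  [P4 ends]
  14='d' goto a→17 c→15
  15='dc' goto d→16
  16='dcd' goto ·  [P5 ends]
  17='da' goto c→18
  18='dac' goto ·  [P6 ends]

Failure links (BFS by depth):
  n1('c'): parent n0 fail=0; on 'c' 0 → fail=0;  out {0}∪∅={0}
  n2('b'): parent n0 fail=0; on 'b' 0 → fail=0;  out ∅∪∅=∅
  n4('a'): parent n0 fail=0; on 'a' 0 → fail=0;  out ∅∪∅=∅
  n14('d'): parent n0 fail=0; on 'd' 0 → fail=0;  out ∅∪∅=∅
  n3('bc'): parent n2 fail=0; on 'c' 0 → fail=1;  out {1}∪{0}={0,1}
  n5('ac'): parent n4 fail=0; on 'c' 0 → fail=1;  out ∅∪{0}={0}
  n9('bb'): parent n2 fail=0; on 'b' 0 → fail=2;  out {3}∪∅={3}
  n10('aa'): parent n4 fail=0; on 'a' 0 → fail=4;  out ∅∪∅=∅
  n15('dc'): parent n14 fail=0; on 'c' 0 → fail=1;  out ∅∪{0}={0}
  n17('da'): parent n14 fail=0; on 'a' 0 → fail=4;  out ∅∪∅=∅
  n6('acd'): parent n5 fail=1; on 'd' 1→0 → fail=14;  out ∅∪∅=∅
  n11('aaa'): parent n10 fail=4; on 'a' 4 → fail=10;  out ∅∪∅=∅
  n16('dcd'): parent n15 fail=1; on 'd' 1→0 → fail=14;  out {5}∪∅={5}
  n18('dac'): parent n17 fail=4; on 'c' 4 → fail=5;  out {6}∪{0}={0,6}
  n7('acda'): parent n6 fail=14; on 'a' 14 → fail=17;  out ∅∪∅=∅
  n12('aaab'): parent n11 fail=10; on 'b' 10→4→0 → fail=2;  out ∅∪∅=∅
  n8('acdac'): parent n7 fail=17; on 'c' 17 → fail=18;  out {2}∪{0,6}={0,2,6}
  n13('aaabc'): parent n12 fail=2; on 'c' 2 → fail=3;  out {4}∪{0,1}={0,1,4}

Run:
[0] read 'c'  n0⇒n1  emit P0@[0:0]
[1] read 'c'  n1⇒n1 (via fail)  emit P0@[1:1]
[2] read 'b'  n1⇒n2 (via fail)
[3] read 'd'  n2⇒n14 (via fail)
[4] read 'a'  n14⇒n17
[5] read 'c'  n17⇒n18  emit P0@[5:5],P6@[3:5]
[6] read 'b'  n18⇒n2 (via fail)
[7] read 'b'  n2⇒n9  emit P3@[6:7]
[8] read 'a'  n9⇒n4 (via fail)
[9] read 'c'  n4⇒n5  emit P0@[9:9]
[10] read 'd'  n5⇒n6
[11] read 'a'  n6⇒n7
[12] read 'c'  n7⇒n8  emit P0@[12:12],P2@[8:12],P6@[10:12]
[13] read 'b'  n8⇒n2 (via fail)
[14] read 'c'  n2⇒n3  emit P0@[14:14],P1@[13:14]
[15] read 'a'  n3⇒n4 (via fail)
[16] read 'b'  n4⇒n2 (via fail)
[17] read 'b'  n2⇒n9  emit P3@[16:17]
[18] read 'b'  n9⇒n9 (via fail)  emit P3@[17:18]
[19] read 'b'  n9⇒n9 (via fail)  emit P3@[18:19]
[20] read 'c'  n9⇒n3 (via fail)  emit P0@[20:20],P1@[19:20]
[21] read 'b'  n3⇒n2 (via fail)
[22] read 'b'  n2⇒n9  emit P3@[21:22]
[23] read 'd'  n9⇒n14 (via fail)
[24] read 'a'  n14⇒n17
[25] read 'c'  n17⇒n18  emit P0@[25:25],P6@[23:25]
[26] read 'a'  n18⇒n4 (via fail)
[27] read 'a'  n4⇒n10
[28] read 'a'  n10⇒n11
[29] read 'b'  n11⇒n12
[30] read 'c'  n12⇒n13  emit P0@[30:30],P1@[29:30],P4@[26:30]
[31] read 'd'  n13⇒n14 (via fail)
[32] read 'a'  n14⇒n17
[33] read 'a'  n17⇒n10 (via fail)
[34] read 'c'  n10⇒n5 (via fail)  emit P0@[34:34]
[35] read 'd'  n5⇒n6
[36] read 'a'  n6⇒n7
[37] read 'c'  n7⇒n8  emit P0@[37:37],P2@[33:37],P6@[35:37]
[38] read 'd'  n8⇒n6 (via fail)
[39] read 'b'  n6⇒n2 (via fail)
[40] read 'c'  n2⇒n3  emit P0@[40:40],P1@[39:40]
[41] read 'a'  n3⇒n4 (via fail)
[42] read 'c'  n4⇒n5  emit P0@[42:42]
[43] read 'd'  n5⇒n6
[44] read 'a'  n6⇒n7
[45] read 'c'  n7⇒n8  emit P0@[45:45],P2@[41:45],P6@[43:45]
[46] read 'b'  n8⇒n2 (via fail)
[47] read 'd'  n2⇒n14 (via fail)
[48] read 'c'  n14⇒n15  emit P0@[48:48]
[49] read 'd'  n15⇒n16  emit P5@[47:49]
[50] read 'c'  n16⇒n15 (via fail)  emit P0@[50:50]
[51] read 'c'  n15⇒n1 (via fail)  emit P0@[51:51]
[52] read 'a'  n1⇒n4 (via fail)
[53] read 'c'  n4⇒n5  emit P0@[53:53]
[54] read 'b'  n5⇒n2 (via fail)
[55] read 'a'  n2⇒n4 (via fail)
[56] read 'b'  n4⇒n2 (via fail)
[57] read 'c'  n2⇒n3  emit P0@[57:57],P1@[56:57]
[58] read 'b'  n3⇒n2 (via fail)
[59] read 'b'  n2⇒n9  emit P3@[58:59]
[60] read 'b'  n9⇒n9 (via fail)  emit P3@[59:60]
[61] read 'd'  n9⇒n14 (via fail)
[62] read 'a'  n14⇒n17
[63] read 'a'  n17⇒n10 (via fail)
[64] read 'a'  n10⇒n11
[65] read 'b'  n11⇒n12

Result: [[0,0],[1,0],[5,0],[5,6],[7,3],[9,0],[12,0],[12,2],[12,6],[14,0],[14,1],[17,3],[18,3],[19,3],[20,0],[20,1],[22,3],[25,0],[25,6],[30,0],[30,1],[30,4],[34,0],[37,0],[37,2],[37,6],[40,0],[40,1],[42,0],[45,0],[45,2],[45,6],[48,0],[49,5],[50,0],[51,0],[53,0],[57,0],[57,1],[59,3],[60,3]]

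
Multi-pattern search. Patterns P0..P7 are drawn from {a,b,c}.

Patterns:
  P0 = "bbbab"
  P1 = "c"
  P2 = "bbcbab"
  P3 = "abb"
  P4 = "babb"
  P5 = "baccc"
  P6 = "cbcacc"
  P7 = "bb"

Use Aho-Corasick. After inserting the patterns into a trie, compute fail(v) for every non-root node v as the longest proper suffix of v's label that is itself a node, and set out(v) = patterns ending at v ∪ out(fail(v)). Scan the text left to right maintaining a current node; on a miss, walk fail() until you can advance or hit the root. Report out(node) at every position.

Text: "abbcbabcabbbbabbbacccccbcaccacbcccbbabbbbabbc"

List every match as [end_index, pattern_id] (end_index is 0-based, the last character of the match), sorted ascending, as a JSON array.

Build automaton:
Trie (insert patterns):
  0='ε' goto a→11 b→1 c→6
  1='b' goto a→14 b→2
  2='bb' goto b→3 c→7  [P7 ends]
  3='bbb' goto a→4
  4='bbba' goto b→5
  5='bbbab' goto ·  [P0 ends]
  6='c' goto b→20  [P1 ends]
  7='bbc' goto b→8
  8='bbcb' goto a→9
  9='bbcba' goto b→10
  10='bbcbab' goto ·  [P2 ends]
  11='a' goto b→12
  12='ab' goto b→13
  13='abb' goto ·  [P3 ends]
  14='ba' goto b→15 c→17
  15='bab' goto b→16
  16='babb' goto ·  [P4 ends]
  17='bac' goto c→18
  18='bacc' goto c→19
  19='baccc' goto ·  [P5 ends]
  20='cb' goto c→21
  21='cbc' goto a→22
  22='cbca' goto c→23
  23='cbcac' goto c→24
  24='cbcacc' goto ·  [P6 ends]

BFS fail/out derivation:
  n1('b'): parent n0 fail=0; on 'b' 0 → fail=0;  out ∅∪∅=∅
  n6('c'): parent n0 fail=0; on 'c' 0 → fail=0;  out {1}∪∅={1}
  n11('a'): parent n0 fail=0; on 'a' 0 → fail=0;  out ∅∪∅=∅
  n2('bb'): parent n1 fail=0; on 'b' 0 → fail=1;  out {7}∪∅={7}
  n12('ab'): parent n11 fail=0; on 'b' 0 → fail=1;  out ∅∪∅=∅
  n14('ba'): parent n1 fail=0; on 'a' 0 → fail=11;  out ∅∪∅=∅
  n20('cb'): parent n6 fail=0; on 'b' 0 → fail=1;  out ∅∪∅=∅
  n3('bbb'): parent n2 fail=1; on 'b' 1 → fail=2;  out ∅∪{7}={7}
  n7('bbc'): parent n2 fail=1; on 'c' 1→0 → fail=6;  out ∅∪{1}={1}
  n13('abb'): parent n12 fail=1; on 'b' 1 → fail=2;  out {3}∪{7}={3,7}
  n15('bab'): parent n14 fail=11; on 'b' 11 → fail=12;  out ∅∪∅=∅
  n17('bac'): parent n14 fail=11; on 'c' 11→0 → fail=6;  out ∅∪{1}={1}
  n21('cbc'): parent n20 fail=1; on 'c' 1→0 → fail=6;  out ∅∪{1}={1}
  n4('bbba'): parent n3 fail=2; on 'a' 2→1 → fail=14;  out ∅∪∅=∅
  n8('bbcb'): parent n7 fail=6; on 'b' 6 → fail=20;  out ∅∪∅=∅
  n16('babb'): parent n15 fail=12; on 'b' 12 → fail=13;  out {4}∪{3,7}={3,4,7}
  n18('bacc'): parent n17 fail=6; on 'c' 6→0 → fail=6;  out ∅∪{1}={1}
  n22('cbca'): parent n21 fail=6; on 'a' 6→0 → fail=11;  out ∅∪∅=∅
  n5('bbbab'): parent n4 fail=14; on 'b' 14 → fail=15;  out {0}∪∅={0}
  n9('bbcba'): parent n8 fail=20; on 'a' 20→1 → fail=14;  out ∅∪∅=∅
  n19('baccc'): parent n18 fail=6; on 'c' 6→0 → fail=6;  out {5}∪{1}={1,5}
  n23('cbcac'): parent n22 fail=11; on 'c' 11→0 → fail=6;  out ∅∪{1}={1}
  n10('bbcbab'): parent n9 fail=14; on 'b' 14 → fail=15;  out {2}∪∅={2}
  n24('cbcacc'): parent n23 fail=6; on 'c' 6→0 → fail=6;  out {6}∪{1}={1,6}

Text stream:
i=0 'a': node 0→11
i=1 'b': node 11→12
i=2 'b': node 12→13  ** P3@[0:2],P7@[1:2]
i=3 'c': node 13→7 ·f  ** P1@[3:3]
i=4 'b': node 7→8
i=5 'a': node 8→9
i=6 'b': node 9→10  ** P2@[1:6]
i=7 'c': node 10→6 ·f  ** P1@[7:7]
i=8 'a': node 6→11 ·f
i=9 'b': node 11→12
i=10 'b': node 12→13  ** P3@[8:10],P7@[9:10]
i=11 'b': node 13→3 ·f  ** P7@[10:11]
i=12 'b': node 3→3 ·f  ** P7@[11:12]
i=13 'a': node 3→4
i=14 'b': node 4→5  ** P0@[10:14]
i=15 'b': node 5→16 ·f  ** P3@[13:15],P4@[12:15],P7@[14:15]
i=16 'b': node 16→3 ·f  ** P7@[15:16]
i=17 'a': node 3→4
i=18 'c': node 4→17 ·f  ** P1@[18:18]
i=19 'c': node 17→18  ** P1@[19:19]
i=20 'c': node 18→19  ** P1@[20:20],P5@[16:20]
i=21 'c': node 19→6 ·f  ** P1@[21:21]
i=22 'c': node 6→6 ·f  ** P1@[22:22]
i=23 'b': node 6→20
i=24 'c': node 20→21  ** P1@[24:24]
i=25 'a': node 21→22
i=26 'c': node 22→23  ** P1@[26:26]
i=27 'c': node 23→24  ** P1@[27:27],P6@[22:27]
i=28 'a': node 24→11 ·f
i=29 'c': node 11→6 ·f  ** P1@[29:29]
i=30 'b': node 6→20
i=31 'c': node 20→21  ** P1@[31:31]
i=32 'c': node 21→6 ·f  ** P1@[32:32]
i=33 'c': node 6→6 ·f  ** P1@[33:33]
i=34 'b': node 6→20
i=35 'b': node 20→2 ·f  ** P7@[34:35]
i=36 'a': node 2→14 ·f
i=37 'b': node 14→15
i=38 'b': node 15→16  ** P3@[36:38],P4@[35:38],P7@[37:38]
i=39 'b': node 16→3 ·f  ** P7@[38:39]
i=40 'b': node 3→3 ·f  ** P7@[39:40]
i=41 'a': node 3→4
i=42 'b': node 4→5  ** P0@[38:42]
i=43 'b': node 5→16 ·f  ** P3@[41:43],P4@[40:43],P7@[42:43]
i=44 'c': node 16→7 ·f  ** P1@[44:44]

All matches (sorted): [[2,3],[2,7],[3,1],[6,2],[7,1],[10,3],[10,7],[11,7],[12,7],[14,0],[15,3],[15,4],[15,7],[16,7],[18,1],[19,1],[20,1],[20,5],[21,1],[22,1],[24,1],[26,1],[27,1],[27,6],[29,1],[31,1],[32,1],[33,1],[35,7],[38,3],[38,4],[38,7],[39,7],[40,7],[42,0],[43,3],[43,4],[43,7],[44,1]]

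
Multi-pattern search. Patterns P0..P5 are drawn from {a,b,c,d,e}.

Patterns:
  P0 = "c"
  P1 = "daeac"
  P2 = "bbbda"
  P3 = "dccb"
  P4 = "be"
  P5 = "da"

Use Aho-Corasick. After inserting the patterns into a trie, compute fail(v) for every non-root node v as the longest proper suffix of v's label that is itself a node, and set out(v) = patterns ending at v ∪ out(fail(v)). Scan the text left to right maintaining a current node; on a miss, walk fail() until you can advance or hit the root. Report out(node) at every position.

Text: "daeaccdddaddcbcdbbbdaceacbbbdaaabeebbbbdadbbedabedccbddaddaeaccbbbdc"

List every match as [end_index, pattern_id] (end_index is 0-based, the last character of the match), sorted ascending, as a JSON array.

Build automaton:
Trie (insert patterns):
  n0 'ε': b→7 c→1 d→2
  n1 'c': ·  [P0 ends]
  n2 'd': a→3 c→12
  n3 'da': e→4  [P5 ends]
  n4 'dae': a→5
  n5 'daea': c→6
  n6 'daeac': ·  [P1 ends]
  n7 'b': b→8 e→15
  n8 'bb': b→9
  n9 'bbb': d→10
  n10 'bbbd': a→11
  n11 'bbbda': ·  [P2 ends]
  n12 'dc': c→13
  n13 'dcc': b→14
  n14 'dccb': ·  [P3 ends]
  n15 'be': ·  [P4 ends]

BFS fail/out derivation:
  n1('c'): parent n0 fail=0; on 'c' 0 → fail=0;  out {0}∪∅={0}
  n2('d'): parent n0 fail=0; on 'd' 0 → fail=0;  out ∅∪∅=∅
  n7('b'): parent n0 fail=0; on 'b' 0 → fail=0;  out ∅∪∅=∅
  n3('da'): parent n2 fail=0; on 'a' 0 → fail=0;  out {5}∪∅={5}
  n8('bb'): parent n7 fail=0; on 'b' 0 → fail=7;  out ∅∪∅=∅
  n12('dc'): parent n2 fail=0; on 'c' 0 → fail=1;  out ∅∪{0}={0}
  n15('be'): parent n7 fail=0; on 'e' 0 → fail=0;  out {4}∪∅={4}
  n4('dae'): parent n3 fail=0; on 'e' 0 → fail=0;  out ∅∪∅=∅
  n9('bbb'): parent n8 fail=7; on 'b' 7 → fail=8;  out ∅∪∅=∅
  n13('dcc'): parent n12 fail=1; on 'c' 1→0 → fail=1;  out ∅∪{0}={0}
  n5('daea'): parent n4 fail=0; on 'a' 0 → fail=0;  out ∅∪∅=∅
  n10('bbbd'): parent n9 fail=8; on 'd' 8→7→0 → fail=2;  out ∅∪∅=∅
  n14('dccb'): parent n13 fail=1; on 'b' 1→0 → fail=7;  out {3}∪∅={3}
  n6('daeac'): parent n5 fail=0; on 'c' 0 → fail=1;  out {1}∪{0}={0,1}
  n11('bbbda'): parent n10 fail=2; on 'a' 2 → fail=3;  out {2}∪{5}={2,5}

Text stream:
[0] read 'd'  n0⇒n2
[1] read 'a'  n2⇒n3  ** P5@[0:1]
[2] read 'e'  n3⇒n4
[3] read 'a'  n4⇒n5
[4] read 'c'  n5⇒n6  ** P0@[4:4],P1@[0:4]
[5] read 'c'  n6⇒n1 (via fail)  ** P0@[5:5]
[6] read 'd'  n1⇒n2 (via fail)
[7] read 'd'  n2⇒n2 (via fail)
[8] read 'd'  n2⇒n2 (via fail)
[9] read 'a'  n2⇒n3  ** P5@[8:9]
[10] read 'd'  n3⇒n2 (via fail)
[11] read 'd'  n2⇒n2 (via fail)
[12] read 'c'  n2⇒n12  ** P0@[12:12]
[13] read 'b'  n12⇒n7 (via fail)
[14] read 'c'  n7⇒n1 (via fail)  ** P0@[14:14]
[15] read 'd'  n1⇒n2 (via fail)
[16] read 'b'  n2⇒n7 (via fail)
[17] read 'b'  n7⇒n8
[18] read 'b'  n8⇒n9
[19] read 'd'  n9⇒n10
[20] read 'a'  n10⇒n11  ** P2@[16:20],P5@[19:20]
[21] read 'c'  n11⇒n1 (via fail)  ** P0@[21:21]
[22] read 'e'  n1⇒n0 (via fail)
[23] read 'a'  n0⇒n0
[24] read 'c'  n0⇒n1  ** P0@[24:24]
[25] read 'b'  n1⇒n7 (via fail)
[26] read 'b'  n7⇒n8
[27] read 'b'  n8⇒n9
[28] read 'd'  n9⇒n10
[29] read 'a'  n10⇒n11  ** P2@[25:29],P5@[28:29]
[30] read 'a'  n11⇒n0 (via fail)
[31] read 'a'  n0⇒n0
[32] read 'b'  n0⇒n7
[33] read 'e'  n7⇒n15  ** P4@[32:33]
[34] read 'e'  n15⇒n0 (via fail)
[35] read 'b'  n0⇒n7
[36] read 'b'  n7⇒n8
[37] read 'b'  n8⇒n9
[38] read 'b'  n9⇒n9 (via fail)
[39] read 'd'  n9⇒n10
[40] read 'a'  n10⇒n11  ** P2@[36:40],P5@[39:40]
[41] read 'd'  n11⇒n2 (via fail)
[42] read 'b'  n2⇒n7 (via fail)
[43] read 'b'  n7⇒n8
[44] read 'e'  n8⇒n15 (via fail)  ** P4@[43:44]
[45] read 'd'  n15⇒n2 (via fail)
[46] read 'a'  n2⇒n3  ** P5@[45:46]
[47] read 'b'  n3⇒n7 (via fail)
[48] read 'e'  n7⇒n15  ** P4@[47:48]
[49] read 'd'  n15⇒n2 (via fail)
[50] read 'c'  n2⇒n12  ** P0@[50:50]
[51] read 'c'  n12⇒n13  ** P0@[51:51]
[52] read 'b'  n13⇒n14  ** P3@[49:52]
[53] read 'd'  n14⇒n2 (via fail)
[54] read 'd'  n2⇒n2 (via fail)
[55] read 'a'  n2⇒n3  ** P5@[54:55]
[56] read 'd'  n3⇒n2 (via fail)
[57] read 'd'  n2⇒n2 (via fail)
[58] read 'a'  n2⇒n3  ** P5@[57:58]
[59] read 'e'  n3⇒n4
[60] read 'a'  n4⇒n5
[61] read 'c'  n5⇒n6  ** P0@[61:61],P1@[57:61]
[62] read 'c'  n6⇒n1 (via fail)  ** P0@[62:62]
[63] read 'b'  n1⇒n7 (via fail)
[64] read 'b'  n7⇒n8
[65] read 'b'  n8⇒n9
[66] read 'd'  n9⇒n10
[67] read 'c'  n10⇒n12 (via fail)  ** P0@[67:67]

All matches (sorted): [[1,5],[4,0],[4,1],[5,0],[9,5],[12,0],[14,0],[20,2],[20,5],[21,0],[24,0],[29,2],[29,5],[33,4],[40,2],[40,5],[44,4],[46,5],[48,4],[50,0],[51,0],[52,3],[55,5],[58,5],[61,0],[61,1],[62,0],[67,0]]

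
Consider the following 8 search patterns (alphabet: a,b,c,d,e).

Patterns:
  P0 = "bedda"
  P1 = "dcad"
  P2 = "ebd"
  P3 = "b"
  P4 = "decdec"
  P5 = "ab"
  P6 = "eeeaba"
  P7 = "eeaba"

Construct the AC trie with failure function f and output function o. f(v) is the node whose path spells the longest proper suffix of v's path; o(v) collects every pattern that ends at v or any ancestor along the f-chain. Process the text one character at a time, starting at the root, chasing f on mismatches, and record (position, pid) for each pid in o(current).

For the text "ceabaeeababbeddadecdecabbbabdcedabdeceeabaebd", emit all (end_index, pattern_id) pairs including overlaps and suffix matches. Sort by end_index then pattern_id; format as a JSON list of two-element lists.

Build:
Trie nodes:
  0='ε' goto a→18 b→1 d→6 e→10
  1='b' goto e→2  [P3 ends]
  2='be' goto d→3
  3='bed' goto d→4
  4='bedd' goto a→5
  5='bedda' goto ·  [P0 ends]
  6='d' goto c→7 e→13
  7='dc' goto a→8
  8='dca' goto d→9
  9='dcad' goto ·  [P1 ends]
  10='e' goto b→11 e→20
  11='eb' goto d→12
  12='ebd' goto ·  [P2 ends]
  13='de' goto c→14
  14='dec' goto d→15
  15='decd' goto e→16
  16='decde' goto c→17
  17='decdec' goto ·  [P4 ends]
  18='a' goto b→19
  19='ab' goto ·  [P5 ends]
  20='ee' goto a→25 e→21
  21='eee' goto a→22
  22='eeea' goto b→23
  23='eeeab' goto a→24
  24='eeeaba' goto ·  [P6 ends]
  25='eea' goto b→26
  26='eeab' goto a→27
  27='eeaba' goto ·  [P7 ends]

Failure links (BFS by depth):
  fail(1) 'b': from fail(0)=0 chase 'b': 0 ⇒ 0;  out={3}∪out(0)={3}
  fail(6) 'd': from fail(0)=0 chase 'd': 0 ⇒ 0;  out=∅∪out(0)=∅
  fail(10) 'e': from fail(0)=0 chase 'e': 0 ⇒ 0;  out=∅∪out(0)=∅
  fail(18) 'a': from fail(0)=0 chase 'a': 0 ⇒ 0;  out=∅∪out(0)=∅
  fail(2) 'be': from fail(1)=0 chase 'e': 0 ⇒ 10;  out=∅∪out(10)=∅
  fail(7) 'dc': from fail(6)=0 chase 'c': 0 ⇒ 0;  out=∅∪out(0)=∅
  fail(11) 'eb': from fail(10)=0 chase 'b': 0 ⇒ 1;  out=∅∪out(1)={3}
  fail(13) 'de': from fail(6)=0 chase 'e': 0 ⇒ 10;  out=∅∪out(10)=∅
  fail(19) 'ab': from fail(18)=0 chase 'b': 0 ⇒ 1;  out={5}∪out(1)={3,5}
  fail(20) 'ee': from fail(10)=0 chase 'e': 0 ⇒ 10;  out=∅∪out(10)=∅
  fail(3) 'bed': from fail(2)=10 chase 'd': 10→0 ⇒ 6;  out=∅∪out(6)=∅
  fail(8) 'dca': from fail(7)=0 chase 'a': 0 ⇒ 18;  out=∅∪out(18)=∅
  fail(12) 'ebd': from fail(11)=1 chase 'd': 1→0 ⇒ 6;  out={2}∪out(6)={2}
  fail(14) 'dec': from fail(13)=10 chase 'c': 10→0 ⇒ 0;  out=∅∪out(0)=∅
  fail(21) 'eee': from fail(20)=10 chase 'e': 10 ⇒ 20;  out=∅∪out(20)=∅
  fail(25) 'eea': from fail(20)=10 chase 'a': 10→0 ⇒ 18;  out=∅∪out(18)=∅
  fail(4) 'bedd': from fail(3)=6 chase 'd': 6→0 ⇒ 6;  out=∅∪out(6)=∅
  fail(9) 'dcad': from fail(8)=18 chase 'd': 18→0 ⇒ 6;  out={1}∪out(6)={1}
  fail(15) 'decd': from fail(14)=0 chase 'd': 0 ⇒ 6;  out=∅∪out(6)=∅
  fail(22) 'eeea': from fail(21)=20 chase 'a': 20 ⇒ 25;  out=∅∪out(25)=∅
  fail(26) 'eeab': from fail(25)=18 chase 'b': 18 ⇒ 19;  out=∅∪out(19)={3,5}
  fail(5) 'bedda': from fail(4)=6 chase 'a': 6→0 ⇒ 18;  out={0}∪out(18)={0}
  fail(16) 'decde': from fail(15)=6 chase 'e': 6 ⇒ 13;  out=∅∪out(13)=∅
  fail(23) 'eeeab': from fail(22)=25 chase 'b': 25 ⇒ 26;  out=∅∪out(26)={3,5}
  fail(27) 'eeaba': from fail(26)=19 chase 'a': 19→1→0 ⇒ 18;  out={7}∪out(18)={7}
  fail(17) 'decdec': from fail(16)=13 chase 'c': 13 ⇒ 14;  out={4}∪out(14)={4}
  fail(24) 'eeeaba': from fail(23)=26 chase 'a': 26 ⇒ 27;  out={6}∪out(27)={6,7}

Scan:
i=0 'c': node 0→0
i=1 'e': node 0→10
i=2 'a': node 10→18 (via fail)
i=3 'b': node 18→19  ** P3@[3:3],P5@[2:3]
i=4 'a': node 19→18 (via fail)
i=5 'e': node 18→10 (via fail)
i=6 'e': node 10→20
i=7 'a': node 20→25
i=8 'b': node 25→26  ** P3@[8:8],P5@[7:8]
i=9 'a': node 26→27  ** P7@[5:9]
i=10 'b': node 27→19 (via fail)  ** P3@[10:10],P5@[9:10]
i=11 'b': node 19→1 (via fail)  ** P3@[11:11]
i=12 'e': node 1→2
i=13 'd': node 2→3
i=14 'd': node 3→4
i=15 'a': node 4→5  ** P0@[11:15]
i=16 'd': node 5→6 (via fail)
i=17 'e': node 6→13
i=18 'c': node 13→14
i=19 'd': node 14→15
i=20 'e': node 15→16
i=21 'c': node 16→17  ** P4@[16:21]
i=22 'a': node 17→18 (via fail)
i=23 'b': node 18→19  ** P3@[23:23],P5@[22:23]
i=24 'b': node 19→1 (via fail)  ** P3@[24:24]
i=25 'b': node 1→1 (via fail)  ** P3@[25:25]
i=26 'a': node 1→18 (via fail)
i=27 'b': node 18→19  ** P3@[27:27],P5@[26:27]
i=28 'd': node 19→6 (via fail)
i=29 'c': node 6→7
i=30 'e': node 7→10 (via fail)
i=31 'd': node 10→6 (via fail)
i=32 'a': node 6→18 (via fail)
i=33 'b': node 18→19  ** P3@[33:33],P5@[32:33]
i=34 'd': node 19→6 (via fail)
i=35 'e': node 6→13
i=36 'c': node 13→14
i=37 'e': node 14→10 (via fail)
i=38 'e': node 10→20
i=39 'a': node 20→25
i=40 'b': node 25→26  ** P3@[40:40],P5@[39:40]
i=41 'a': node 26→27  ** P7@[37:41]
i=42 'e': node 27→10 (via fail)
i=43 'b': node 10→11  ** P3@[43:43]
i=44 'd': node 11→12  ** P2@[42:44]

Result: [[3,3],[3,5],[8,3],[8,5],[9,7],[10,3],[10,5],[11,3],[15,0],[21,4],[23,3],[23,5],[24,3],[25,3],[27,3],[27,5],[33,3],[33,5],[40,3],[40,5],[41,7],[43,3],[44,2]]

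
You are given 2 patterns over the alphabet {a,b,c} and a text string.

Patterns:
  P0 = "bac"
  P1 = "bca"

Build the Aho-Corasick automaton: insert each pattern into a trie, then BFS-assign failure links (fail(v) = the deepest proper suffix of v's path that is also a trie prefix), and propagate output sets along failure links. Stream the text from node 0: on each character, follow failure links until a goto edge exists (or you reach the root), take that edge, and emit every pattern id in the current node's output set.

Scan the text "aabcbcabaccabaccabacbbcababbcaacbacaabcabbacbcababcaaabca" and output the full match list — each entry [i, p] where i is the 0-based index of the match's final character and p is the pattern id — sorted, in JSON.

Build automaton:
Trie nodes:
  0='ε' goto b→1
  1='b' goto a→2 c→4
  2='ba' goto c→3
  3='bac' goto ·  ←P0
  4='bc' goto a→5
  5='bca' goto ·  ←P1

BFS fail/out derivation:
  fail(1) 'b': from fail(0)=0 chase 'b': 0 ⇒ 0;  out=∅∪out(0)=∅
  fail(2) 'ba': from fail(1)=0 chase 'a': 0 ⇒ 0;  out=∅∪out(0)=∅
  fail(4) 'bc': from fail(1)=0 chase 'c': 0 ⇒ 0;  out=∅∪out(0)=∅
  fail(3) 'bac': from fail(2)=0 chase 'c': 0 ⇒ 0;  out={0}∪out(0)={0}
  fail(5) 'bca': from fail(4)=0 chase 'a': 0 ⇒ 0;  out={1}∪out(0)={1}

Text stream:
pos 0 'a': at 0
pos 1 'a': at 0
pos 2 'b': at 1
pos 3 'c': at 4
pos 4 'b': at 1 (fail-walked)
pos 5 'c': at 4
pos 6 'a': at 5  ** P1@[4:6]
pos 7 'b': at 1 (fail-walked)
pos 8 'a': at 2
pos 9 'c': at 3  ** P0@[7:9]
pos 10 'c': at 0 (fail-walked)
pos 11 'a': at 0
pos 12 'b': at 1
pos 13 'a': at 2
pos 14 'c': at 3  ** P0@[12:14]
pos 15 'c': at 0 (fail-walked)
pos 16 'a': at 0
pos 17 'b': at 1
pos 18 'a': at 2
pos 19 'c': at 3  ** P0@[17:19]
pos 20 'b': at 1 (fail-walked)
pos 21 'b': at 1 (fail-walked)
pos 22 'c': at 4
pos 23 'a': at 5  ** P1@[21:23]
pos 24 'b': at 1 (fail-walked)
pos 25 'a': at 2
pos 26 'b': at 1 (fail-walked)
pos 27 'b': at 1 (fail-walked)
pos 28 'c': at 4
pos 29 'a': at 5  ** P1@[27:29]
pos 30 'a': at 0 (fail-walked)
pos 31 'c': at 0
pos 32 'b': at 1
pos 33 'a': at 2
pos 34 'c': at 3  ** P0@[32:34]
pos 35 'a': at 0 (fail-walked)
pos 36 'a': at 0
pos 37 'b': at 1
pos 38 'c': at 4
pos 39 'a': at 5  ** P1@[37:39]
pos 40 'b': at 1 (fail-walked)
pos 41 'b': at 1 (fail-walked)
pos 42 'a': at 2
pos 43 'c': at 3  ** P0@[41:43]
pos 44 'b': at 1 (fail-walked)
pos 45 'c': at 4
pos 46 'a': at 5  ** P1@[44:46]
pos 47 'b': at 1 (fail-walked)
pos 48 'a': at 2
pos 49 'b': at 1 (fail-walked)
pos 50 'c': at 4
pos 51 'a': at 5  ** P1@[49:51]
pos 52 'a': at 0 (fail-walked)
pos 53 'a': at 0
pos 54 'b': at 1
pos 55 'c': at 4
pos 56 'a': at 5  ** P1@[54:56]

All matches (sorted): [[6,1],[9,0],[14,0],[19,0],[23,1],[29,1],[34,0],[39,1],[43,0],[46,1],[51,1],[56,1]]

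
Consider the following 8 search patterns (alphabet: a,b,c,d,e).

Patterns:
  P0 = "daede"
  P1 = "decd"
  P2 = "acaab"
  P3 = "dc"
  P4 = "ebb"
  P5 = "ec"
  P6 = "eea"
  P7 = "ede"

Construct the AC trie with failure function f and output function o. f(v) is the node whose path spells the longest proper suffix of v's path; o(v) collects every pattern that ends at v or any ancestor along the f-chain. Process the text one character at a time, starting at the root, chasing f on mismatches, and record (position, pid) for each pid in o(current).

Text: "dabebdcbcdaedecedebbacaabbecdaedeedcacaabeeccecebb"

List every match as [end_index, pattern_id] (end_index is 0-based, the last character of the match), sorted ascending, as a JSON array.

Construct AC machine:
Trie nodes:
  n0 'ε': a→9 d→1 e→15
  n1 'd': a→2 c→14 e→6
  n2 'da': e→3
  n3 'dae': d→4
  n4 'daed': e→5
  n5 'daede': ·  [P0 ends]
  n6 'de': c→7
  n7 'dec': d→8
  n8 'decd': ·  [P1 ends]
  n9 'a': c→10
  n10 'ac': a→11
  n11 'aca': a→12
  n12 'acaa': b→13
  n13 'acaab': ·  [P2 ends]
  n14 'dc': ·  [P3 ends]
  n15 'e': b→16 c→18 d→21 e→19
  n16 'eb': b→17
  n17 'ebb': ·  [P4 ends]
  n18 'ec': ·  [P5 ends]
  n19 'ee': a→20
  n20 'eea': ·  [P6 ends]
  n21 'ed': e→22
  n22 'ede': ·  [P7 ends]

Failure links (BFS by depth):
  n1('d'): parent n0 fail=0; on 'd' 0 → fail=0;  out ∅∪∅=∅
  n9('a'): parent n0 fail=0; on 'a' 0 → fail=0;  out ∅∪∅=∅
  n15('e'): parent n0 fail=0; on 'e' 0 → fail=0;  out ∅∪∅=∅
  n2('da'): parent n1 fail=0; on 'a' 0 → fail=9;  out ∅∪∅=∅
  n6('de'): parent n1 fail=0; on 'e' 0 → fail=15;  out ∅∪∅=∅
  n10('ac'): parent n9 fail=0; on 'c' 0 → fail=0;  out ∅∪∅=∅
  n14('dc'): parent n1 fail=0; on 'c' 0 → fail=0;  out {3}∪∅={3}
  n16('eb'): parent n15 fail=0; on 'b' 0 → fail=0;  out ∅∪∅=∅
  n18('ec'): parent n15 fail=0; on 'c' 0 → fail=0;  out {5}∪∅={5}
  n19('ee'): parent n15 fail=0; on 'e' 0 → fail=15;  out ∅∪∅=∅
  n21('ed'): parent n15 fail=0; on 'd' 0 → fail=1;  out ∅∪∅=∅
  n3('dae'): parent n2 fail=9; on 'e' 9→0 → fail=15;  out ∅∪∅=∅
  n7('dec'): parent n6 fail=15; on 'c' 15 → fail=18;  out ∅∪{5}={5}
  n11('aca'): parent n10 fail=0; on 'a' 0 → fail=9;  out ∅∪∅=∅
  n17('ebb'): parent n16 fail=0; on 'b' 0 → fail=0;  out {4}∪∅={4}
  n20('eea'): parent n19 fail=15; on 'a' 15→0 → fail=9;  out {6}∪∅={6}
  n22('ede'): parent n21 fail=1; on 'e' 1 → fail=6;  out {7}∪∅={7}
  n4('daed'): parent n3 fail=15; on 'd' 15 → fail=21;  out ∅∪∅=∅
  n8('decd'): parent n7 fail=18; on 'd' 18→0 → fail=1;  out {1}∪∅={1}
  n12('acaa'): parent n11 fail=9; on 'a' 9→0 → fail=9;  out ∅∪∅=∅
  n5('daede'): parent n4 fail=21; on 'e' 21 → fail=22;  out {0}∪{7}={0,7}
  n13('acaab'): parent n12 fail=9; on 'b' 9→0 → fail=0;  out {2}∪∅={2}

Text stream:
[0] read 'd'  n0⇒n1
[1] read 'a'  n1⇒n2
[2] read 'b'  n2⇒n0 (via fail)
[3] read 'e'  n0⇒n15
[4] read 'b'  n15⇒n16
[5] read 'd'  n16⇒n1 (via fail)
[6] read 'c'  n1⇒n14  → match P3@[5:6]
[7] read 'b'  n14⇒n0 (via fail)
[8] read 'c'  n0⇒n0
[9] read 'd'  n0⇒n1
[10] read 'a'  n1⇒n2
[11] read 'e'  n2⇒n3
[12] read 'd'  n3⇒n4
[13] read 'e'  n4⇒n5  → match P0@[9:13],P7@[11:13]
[14] read 'c'  n5⇒n7 (via fail)  → match P5@[13:14]
[15] read 'e'  n7⇒n15 (via fail)
[16] read 'd'  n15⇒n21
[17] read 'e'  n21⇒n22  → match P7@[15:17]
[18] read 'b'  n22⇒n16 (via fail)
[19] read 'b'  n16⇒n17  → match P4@[17:19]
[20] read 'a'  n17⇒n9 (via fail)
[21] read 'c'  n9⇒n10
[22] read 'a'  n10⇒n11
[23] read 'a'  n11⇒n12
[24] read 'b'  n12⇒n13  → match P2@[20:24]
[25] read 'b'  n13⇒n0 (via fail)
[26] read 'e'  n0⇒n15
[27] read 'c'  n15⇒n18  → match P5@[26:27]
[28] read 'd'  n18⇒n1 (via fail)
[29] read 'a'  n1⇒n2
[30] read 'e'  n2⇒n3
[31] read 'd'  n3⇒n4
[32] read 'e'  n4⇒n5  → match P0@[28:32],P7@[30:32]
[33] read 'e'  n5⇒n19 (via fail)
[34] read 'd'  n19⇒n21 (via fail)
[35] read 'c'  n21⇒n14 (via fail)  → match P3@[34:35]
[36] read 'a'  n14⇒n9 (via fail)
[37] read 'c'  n9⇒n10
[38] read 'a'  n10⇒n11
[39] read 'a'  n11⇒n12
[40] read 'b'  n12⇒n13  → match P2@[36:40]
[41] read 'e'  n13⇒n15 (via fail)
[42] read 'e'  n15⇒n19
[43] read 'c'  n19⇒n18 (via fail)  → match P5@[42:43]
[44] read 'c'  n18⇒n0 (via fail)
[45] read 'e'  n0⇒n15
[46] read 'c'  n15⇒n18  → match P5@[45:46]
[47] read 'e'  n18⇒n15 (via fail)
[48] read 'b'  n15⇒n16
[49] read 'b'  n16⇒n17  → match P4@[47:49]

Matches: [[6,3],[13,0],[13,7],[14,5],[17,7],[19,4],[24,2],[27,5],[32,0],[32,7],[35,3],[40,2],[43,5],[46,5],[49,4]]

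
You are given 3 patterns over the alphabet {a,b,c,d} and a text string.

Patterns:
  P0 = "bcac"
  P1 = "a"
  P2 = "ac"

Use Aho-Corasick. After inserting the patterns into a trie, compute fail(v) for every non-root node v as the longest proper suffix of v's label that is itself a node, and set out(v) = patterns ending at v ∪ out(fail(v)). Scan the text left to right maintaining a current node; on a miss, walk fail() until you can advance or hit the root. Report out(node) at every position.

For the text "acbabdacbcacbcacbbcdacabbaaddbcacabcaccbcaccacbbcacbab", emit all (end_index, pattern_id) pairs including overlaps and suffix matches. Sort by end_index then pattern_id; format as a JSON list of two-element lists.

Build:
Trie (insert patterns):
  0='ε' goto a→5 b→1
  1='b' goto c→2
  2='bc' goto a→3
  3='bca' goto c→4
  4='bcac' goto ·  ←P0
  5='a' goto c→6  ←P1
  6='ac' goto ·  ←P2

Failure links (BFS by depth):
  fail(1) 'b': from fail(0)=0 chase 'b': 0 ⇒ 0;  out=∅∪out(0)=∅
  fail(5) 'a': from fail(0)=0 chase 'a': 0 ⇒ 0;  out={1}∪out(0)={1}
  fail(2) 'bc': from fail(1)=0 chase 'c': 0 ⇒ 0;  out=∅∪out(0)=∅
  fail(6) 'ac': from fail(5)=0 chase 'c': 0 ⇒ 0;  out={2}∪out(0)={2}
  fail(3) 'bca': from fail(2)=0 chase 'a': 0 ⇒ 5;  out=∅∪out(5)={1}
  fail(4) 'bcac': from fail(3)=5 chase 'c': 5 ⇒ 6;  out={0}∪out(6)={0,2}

Run:
i=0 'a': node 0→5  ** P1@[0:0]
i=1 'c': node 5→6  ** P2@[0:1]
i=2 'b': node 6→1 (via fail)
i=3 'a': node 1→5 (via fail)  ** P1@[3:3]
i=4 'b': node 5→1 (via fail)
i=5 'd': node 1→0 (via fail)
i=6 'a': node 0→5  ** P1@[6:6]
i=7 'c': node 5→6  ** P2@[6:7]
i=8 'b': node 6→1 (via fail)
i=9 'c': node 1→2
i=10 'a': node 2→3  ** P1@[10:10]
i=11 'c': node 3→4  ** P0@[8:11],P2@[10:11]
i=12 'b': node 4→1 (via fail)
i=13 'c': node 1→2
i=14 'a': node 2→3  ** P1@[14:14]
i=15 'c': node 3→4  ** P0@[12:15],P2@[14:15]
i=16 'b': node 4→1 (via fail)
i=17 'b': node 1→1 (via fail)
i=18 'c': node 1→2
i=19 'd': node 2→0 (via fail)
i=20 'a': node 0→5  ** P1@[20:20]
i=21 'c': node 5→6  ** P2@[20:21]
i=22 'a': node 6→5 (via fail)  ** P1@[22:22]
i=23 'b': node 5→1 (via fail)
i=24 'b': node 1→1 (via fail)
i=25 'a': node 1→5 (via fail)  ** P1@[25:25]
i=26 'a': node 5→5 (via fail)  ** P1@[26:26]
i=27 'd': node 5→0 (via fail)
i=28 'd': node 0→0
i=29 'b': node 0→1
i=30 'c': node 1→2
i=31 'a': node 2→3  ** P1@[31:31]
i=32 'c': node 3→4  ** P0@[29:32],P2@[31:32]
i=33 'a': node 4→5 (via fail)  ** P1@[33:33]
i=34 'b': node 5→1 (via fail)
i=35 'c': node 1→2
i=36 'a': node 2→3  ** P1@[36:36]
i=37 'c': node 3→4  ** P0@[34:37],P2@[36:37]
i=38 'c': node 4→0 (via fail)
i=39 'b': node 0→1
i=40 'c': node 1→2
i=41 'a': node 2→3  ** P1@[41:41]
i=42 'c': node 3→4  ** P0@[39:42],P2@[41:42]
i=43 'c': node 4→0 (via fail)
i=44 'a': node 0→5  ** P1@[44:44]
i=45 'c': node 5→6  ** P2@[44:45]
i=46 'b': node 6→1 (via fail)
i=47 'b': node 1→1 (via fail)
i=48 'c': node 1→2
i=49 'a': node 2→3  ** P1@[49:49]
i=50 'c': node 3→4  ** P0@[47:50],P2@[49:50]
i=51 'b': node 4→1 (via fail)
i=52 'a': node 1→5 (via fail)  ** P1@[52:52]
i=53 'b': node 5→1 (via fail)

All matches (sorted): [[0,1],[1,2],[3,1],[6,1],[7,2],[10,1],[11,0],[11,2],[14,1],[15,0],[15,2],[20,1],[21,2],[22,1],[25,1],[26,1],[31,1],[32,0],[32,2],[33,1],[36,1],[37,0],[37,2],[41,1],[42,0],[42,2],[44,1],[45,2],[49,1],[50,0],[50,2],[52,1]]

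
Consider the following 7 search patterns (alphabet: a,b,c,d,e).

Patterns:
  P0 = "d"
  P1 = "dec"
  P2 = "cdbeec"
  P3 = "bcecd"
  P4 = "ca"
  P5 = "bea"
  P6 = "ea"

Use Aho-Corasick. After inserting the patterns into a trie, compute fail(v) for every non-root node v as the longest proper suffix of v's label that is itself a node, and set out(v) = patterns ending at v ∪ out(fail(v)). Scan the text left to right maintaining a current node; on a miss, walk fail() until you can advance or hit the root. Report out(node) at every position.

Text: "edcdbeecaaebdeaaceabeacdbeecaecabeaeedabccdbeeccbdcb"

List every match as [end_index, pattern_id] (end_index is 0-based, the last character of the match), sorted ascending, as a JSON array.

Build automaton:
Trie nodes:
  0='ε' goto b→10 c→4 d→1 e→18
  1='d' goto e→2  ←P0
  2='de' goto c→3
  3='dec' goto ·  ←P1
  4='c' goto a→15 d→5
  5='cd' goto b→6
  6='cdb' goto e→7
  7='cdbe' goto e→8
  8='cdbee' goto c→9
  9='cdbeec' goto ·  ←P2
  10='b' goto c→11 e→16
  11='bc' goto e→12
  12='bce' goto c→13
  13='bcec' goto d→14
  14='bcecd' goto ·  ←P3
  15='ca' goto ·  ←P4
  16='be' goto a→17
  17='bea' goto ·  ←P5
  18='e' goto a→19
  19='ea' goto ·  ←P6

BFS fail/out derivation:
  fail(1) 'd': from fail(0)=0 chase 'd': 0 ⇒ 0;  out={0}∪out(0)={0}
  fail(4) 'c': from fail(0)=0 chase 'c': 0 ⇒ 0;  out=∅∪out(0)=∅
  fail(10) 'b': from fail(0)=0 chase 'b': 0 ⇒ 0;  out=∅∪out(0)=∅
  fail(18) 'e': from fail(0)=0 chase 'e': 0 ⇒ 0;  out=∅∪out(0)=∅
  fail(2) 'de': from fail(1)=0 chase 'e': 0 ⇒ 18;  out=∅∪out(18)=∅
  fail(5) 'cd': from fail(4)=0 chase 'd': 0 ⇒ 1;  out=∅∪out(1)={0}
  fail(11) 'bc': from fail(10)=0 chase 'c': 0 ⇒ 4;  out=∅∪out(4)=∅
  fail(15) 'ca': from fail(4)=0 chase 'a': 0 ⇒ 0;  out={4}∪out(0)={4}
  fail(16) 'be': from fail(10)=0 chase 'e': 0 ⇒ 18;  out=∅∪out(18)=∅
  fail(19) 'ea': from fail(18)=0 chase 'a': 0 ⇒ 0;  out={6}∪out(0)={6}
  fail(3) 'dec': from fail(2)=18 chase 'c': 18→0 ⇒ 4;  out={1}∪out(4)={1}
  fail(6) 'cdb': from fail(5)=1 chase 'b': 1→0 ⇒ 10;  out=∅∪out(10)=∅
  fail(12) 'bce': from fail(11)=4 chase 'e': 4→0 ⇒ 18;  out=∅∪out(18)=∅
  fail(17) 'bea': from fail(16)=18 chase 'a': 18 ⇒ 19;  out={5}∪out(19)={5,6}
  fail(7) 'cdbe': from fail(6)=10 chase 'e': 10 ⇒ 16;  out=∅∪out(16)=∅
  fail(13) 'bcec': from fail(12)=18 chase 'c': 18→0 ⇒ 4;  out=∅∪out(4)=∅
  fail(8) 'cdbee': from fail(7)=16 chase 'e': 16→18→0 ⇒ 18;  out=∅∪out(18)=∅
  fail(14) 'bcecd': from fail(13)=4 chase 'd': 4 ⇒ 5;  out={3}∪out(5)={0,3}
  fail(9) 'cdbeec': from fail(8)=18 chase 'c': 18→0 ⇒ 4;  out={2}∪out(4)={2}

Run:
i=0 'e': node 0→18
i=1 'd': node 18→1 (fail-walked)  ** P0@[1:1]
i=2 'c': node 1→4 (fail-walked)
i=3 'd': node 4→5  ** P0@[3:3]
i=4 'b': node 5→6
i=5 'e': node 6→7
i=6 'e': node 7→8
i=7 'c': node 8→9  ** P2@[2:7]
i=8 'a': node 9→15 (fail-walked)  ** P4@[7:8]
i=9 'a': node 15→0 (fail-walked)
i=10 'e': node 0→18
i=11 'b': node 18→10 (fail-walked)
i=12 'd': node 10→1 (fail-walked)  ** P0@[12:12]
i=13 'e': node 1→2
i=14 'a': node 2→19 (fail-walked)  ** P6@[13:14]
i=15 'a': node 19→0 (fail-walked)
i=16 'c': node 0→4
i=17 'e': node 4→18 (fail-walked)
i=18 'a': node 18→19  ** P6@[17:18]
i=19 'b': node 19→10 (fail-walked)
i=20 'e': node 10→16
i=21 'a': node 16→17  ** P5@[19:21],P6@[20:21]
i=22 'c': node 17→4 (fail-walked)
i=23 'd': node 4→5  ** P0@[23:23]
i=24 'b': node 5→6
i=25 'e': node 6→7
i=26 'e': node 7→8
i=27 'c': node 8→9  ** P2@[22:27]
i=28 'a': node 9→15 (fail-walked)  ** P4@[27:28]
i=29 'e': node 15→18 (fail-walked)
i=30 'c': node 18→4 (fail-walked)
i=31 'a': node 4→15  ** P4@[30:31]
i=32 'b': node 15→10 (fail-walked)
i=33 'e': node 10→16
i=34 'a': node 16→17  ** P5@[32:34],P6@[33:34]
i=35 'e': node 17→18 (fail-walked)
i=36 'e': node 18→18 (fail-walked)
i=37 'd': node 18→1 (fail-walked)  ** P0@[37:37]
i=38 'a': node 1→0 (fail-walked)
i=39 'b': node 0→10
i=40 'c': node 10→11
i=41 'c': node 11→4 (fail-walked)
i=42 'd': node 4→5  ** P0@[42:42]
i=43 'b': node 5→6
i=44 'e': node 6→7
i=45 'e': node 7→8
i=46 'c': node 8→9  ** P2@[41:46]
i=47 'c': node 9→4 (fail-walked)
i=48 'b': node 4→10 (fail-walked)
i=49 'd': node 10→1 (fail-walked)  ** P0@[49:49]
i=50 'c': node 1→4 (fail-walked)
i=51 'b': node 4→10 (fail-walked)

All matches (sorted): [[1,0],[3,0],[7,2],[8,4],[12,0],[14,6],[18,6],[21,5],[21,6],[23,0],[27,2],[28,4],[31,4],[34,5],[34,6],[37,0],[42,0],[46,2],[49,0]]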